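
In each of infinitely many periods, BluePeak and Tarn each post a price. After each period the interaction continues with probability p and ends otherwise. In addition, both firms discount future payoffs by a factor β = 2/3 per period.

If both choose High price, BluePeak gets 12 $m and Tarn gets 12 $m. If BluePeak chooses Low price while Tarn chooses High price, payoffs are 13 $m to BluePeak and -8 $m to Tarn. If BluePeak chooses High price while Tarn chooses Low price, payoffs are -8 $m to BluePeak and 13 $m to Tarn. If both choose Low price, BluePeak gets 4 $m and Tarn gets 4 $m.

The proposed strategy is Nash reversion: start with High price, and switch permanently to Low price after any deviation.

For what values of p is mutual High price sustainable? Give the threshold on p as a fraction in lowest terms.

1/6

With continuation probability p and discount β, the effective per-period discount factor is βp.
Grim-trigger IC: βp ≥ (13−12)/(13−4) = 1/9.
So p ≥ (1/9)/(2/3) = 1/6.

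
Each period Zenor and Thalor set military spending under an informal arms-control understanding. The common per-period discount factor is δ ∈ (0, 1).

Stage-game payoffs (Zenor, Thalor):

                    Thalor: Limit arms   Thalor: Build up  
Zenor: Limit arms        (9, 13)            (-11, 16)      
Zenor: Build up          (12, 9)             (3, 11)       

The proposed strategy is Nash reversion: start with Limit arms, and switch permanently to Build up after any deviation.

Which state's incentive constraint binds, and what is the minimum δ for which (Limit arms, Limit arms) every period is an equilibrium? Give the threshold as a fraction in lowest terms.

Thalor; δ ≥ 3/5

For Zenor: deviation gain 12−9 = 3, per-period punishment loss 9−3 = 6. IC gives δ ≥ 3/9 = 1/3.
For Thalor: gain 3, loss 2 per period, so δ ≥ 3/5.
The tighter constraint is Thalor's, so cooperation needs δ ≥ 3/5.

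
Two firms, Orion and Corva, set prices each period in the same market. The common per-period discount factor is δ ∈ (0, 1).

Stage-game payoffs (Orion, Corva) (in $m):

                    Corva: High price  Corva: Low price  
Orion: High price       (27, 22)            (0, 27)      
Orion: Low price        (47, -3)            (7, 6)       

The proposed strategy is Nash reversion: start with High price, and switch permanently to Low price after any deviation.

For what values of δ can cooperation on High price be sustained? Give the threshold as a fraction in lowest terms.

1/2

For Orion: deviation gain 47−27 = 20, per-period punishment loss 27−7 = 20. IC gives δ ≥ 20/40 = 1/2.
For Corva: gain 5, loss 16 per period, so δ ≥ 5/21.
The tighter constraint is Orion's, so cooperation needs δ ≥ 1/2.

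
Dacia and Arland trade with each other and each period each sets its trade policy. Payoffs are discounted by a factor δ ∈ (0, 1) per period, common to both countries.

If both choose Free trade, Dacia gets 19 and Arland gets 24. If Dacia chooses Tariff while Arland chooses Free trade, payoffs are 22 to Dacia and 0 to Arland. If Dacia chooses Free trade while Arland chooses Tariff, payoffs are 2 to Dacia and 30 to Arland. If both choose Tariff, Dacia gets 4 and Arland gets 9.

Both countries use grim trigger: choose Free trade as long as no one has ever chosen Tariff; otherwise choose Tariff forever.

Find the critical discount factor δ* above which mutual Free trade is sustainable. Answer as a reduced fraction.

Dacia's threshold: (22−19)/(22−4) = 1/6.
Arland's threshold: (30−24)/(30−9) = 2/7.
1/6 < 2/7, so Arland binds and δ* = 2/7.

2/7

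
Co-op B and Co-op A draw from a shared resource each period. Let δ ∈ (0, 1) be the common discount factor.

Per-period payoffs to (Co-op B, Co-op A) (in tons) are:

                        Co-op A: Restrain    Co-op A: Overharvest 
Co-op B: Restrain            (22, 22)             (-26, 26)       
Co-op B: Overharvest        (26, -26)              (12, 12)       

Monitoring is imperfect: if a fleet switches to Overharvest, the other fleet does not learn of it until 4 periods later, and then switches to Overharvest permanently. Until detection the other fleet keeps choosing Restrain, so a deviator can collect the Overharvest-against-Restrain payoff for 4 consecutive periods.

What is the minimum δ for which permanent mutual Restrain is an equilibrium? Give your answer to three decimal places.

A deviator earns 26 for 4 periods, then 12 forever; cooperating earns 22 forever. Multiplying the IC by (1−δ):
22 ≥ 26(1−δ^4) + 12δ^4, so 14·δ^4 ≥ 4 and δ^4 ≥ 2/7.
δ ≥ (2/7)^(1/4) ≈ 0.731.

0.731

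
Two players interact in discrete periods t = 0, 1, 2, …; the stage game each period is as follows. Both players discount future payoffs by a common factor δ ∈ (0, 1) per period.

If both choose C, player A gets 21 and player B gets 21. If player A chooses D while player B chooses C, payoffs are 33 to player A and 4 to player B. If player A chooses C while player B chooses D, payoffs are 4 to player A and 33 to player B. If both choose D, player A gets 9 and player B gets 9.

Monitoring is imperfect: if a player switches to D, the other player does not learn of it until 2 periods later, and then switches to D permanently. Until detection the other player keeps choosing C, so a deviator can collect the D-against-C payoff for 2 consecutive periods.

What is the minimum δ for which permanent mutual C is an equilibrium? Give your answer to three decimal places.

The best deviation is to choose D for all 2 undetected periods, earning 33 each, then 9 forever once detected.
Deviation value: 33(1−δ^2)/(1−δ) + 9δ^2/(1−δ); cooperation value: 21/(1−δ).
IC: 21 ≥ 33(1−δ^2) + 9δ^2 = 33 − 24δ^2.
So δ^2 ≥ 12/24 = 1/2, giving δ ≥ (1/2)^(1/2) ≈ 0.707.

0.707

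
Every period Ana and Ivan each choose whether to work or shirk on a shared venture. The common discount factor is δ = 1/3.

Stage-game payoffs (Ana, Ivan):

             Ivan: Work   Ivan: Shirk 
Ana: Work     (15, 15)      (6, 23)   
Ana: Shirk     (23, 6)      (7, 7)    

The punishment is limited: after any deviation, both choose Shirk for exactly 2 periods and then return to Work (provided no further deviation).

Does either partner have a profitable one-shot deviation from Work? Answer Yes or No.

Comparing payoff streams over the 3 periods until play realigns: cooperate → 15(1+δ+…+δ^2); deviate → 23 + 7(δ+…+δ^2).
Cooperation is sustained iff (15−7)(δ+…+δ^2) ≥ 23−15.
δ+…+δ^2 = 1/3·(1−(1/3)^2)/(1−1/3) = 0.4444, and (23−15)/(15−7) = 1.0000.
0.4444 < 1.0000, so cooperation is not sustainable.

Yes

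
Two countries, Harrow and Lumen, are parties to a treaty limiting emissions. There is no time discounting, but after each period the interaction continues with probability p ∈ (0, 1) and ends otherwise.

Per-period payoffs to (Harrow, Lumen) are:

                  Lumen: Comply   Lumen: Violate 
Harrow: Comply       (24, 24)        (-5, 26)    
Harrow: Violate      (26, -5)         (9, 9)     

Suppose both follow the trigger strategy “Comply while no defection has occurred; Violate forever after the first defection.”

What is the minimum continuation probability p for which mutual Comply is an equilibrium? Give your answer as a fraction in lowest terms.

2/17

Expected cooperation value is 24 + p·24 + p²·24 + … = 24/(1−p); deviation gives 26 + p·9/(1−p).
24 ≥ 26(1−p) + 9p ⇒ 17p ≥ 2 ⇒ p ≥ 2/17.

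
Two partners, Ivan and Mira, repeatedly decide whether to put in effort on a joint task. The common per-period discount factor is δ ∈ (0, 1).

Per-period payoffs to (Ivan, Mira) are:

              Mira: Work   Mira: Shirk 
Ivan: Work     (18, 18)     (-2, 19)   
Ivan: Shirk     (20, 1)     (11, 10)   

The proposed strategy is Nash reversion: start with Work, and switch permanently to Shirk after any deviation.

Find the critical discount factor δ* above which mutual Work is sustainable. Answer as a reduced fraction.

Ivan: cooperation gives 18 each period; deviation gives 20 once then 11 forever.
  18/(1−δ) ≥ 20 + 11δ/(1−δ) ⇒ δ ≥ 2/9.
Mira: cooperation gives 18 each period; deviation gives 19 once then 10 forever.
  δ ≥ 1/9.
Both must hold, so the binding constraint is Ivan's: δ ≥ 2/9.

2/9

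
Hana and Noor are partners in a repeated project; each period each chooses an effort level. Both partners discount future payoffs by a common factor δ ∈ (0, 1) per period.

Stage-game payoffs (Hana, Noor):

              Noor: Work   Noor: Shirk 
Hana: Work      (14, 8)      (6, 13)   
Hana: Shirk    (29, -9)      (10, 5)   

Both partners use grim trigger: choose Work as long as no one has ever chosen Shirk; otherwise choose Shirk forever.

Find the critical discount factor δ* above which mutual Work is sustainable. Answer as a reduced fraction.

Hana's threshold: (29−14)/(29−10) = 15/19.
Noor's threshold: (13−8)/(13−5) = 5/8.
15/19 > 5/8, so Hana binds and δ* = 15/19.

15/19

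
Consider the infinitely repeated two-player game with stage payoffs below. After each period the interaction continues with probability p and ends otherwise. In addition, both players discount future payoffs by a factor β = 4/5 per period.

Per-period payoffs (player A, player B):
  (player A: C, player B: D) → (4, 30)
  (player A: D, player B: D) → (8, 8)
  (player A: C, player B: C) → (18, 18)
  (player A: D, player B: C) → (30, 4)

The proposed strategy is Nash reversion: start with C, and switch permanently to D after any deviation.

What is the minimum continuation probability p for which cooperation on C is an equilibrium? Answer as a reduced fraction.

Expected continuation weight on next period's payoff is β·p = 4/5·p, which plays the role of the discount factor.
Cooperation requires 4/5·p ≥ (30−18)/(30−8) = 6/11, hence p ≥ 15/22.

15/22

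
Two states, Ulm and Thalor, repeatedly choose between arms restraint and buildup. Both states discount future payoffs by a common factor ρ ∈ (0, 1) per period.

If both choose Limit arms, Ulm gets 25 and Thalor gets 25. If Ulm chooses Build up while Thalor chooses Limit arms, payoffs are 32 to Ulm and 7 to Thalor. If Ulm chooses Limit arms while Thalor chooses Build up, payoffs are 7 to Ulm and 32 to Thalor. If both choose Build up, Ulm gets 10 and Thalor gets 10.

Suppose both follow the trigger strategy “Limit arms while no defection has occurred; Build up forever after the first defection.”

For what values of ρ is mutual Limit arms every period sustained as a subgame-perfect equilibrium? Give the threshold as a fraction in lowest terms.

One-period gain from deviating is 32 − 25 = 7. The loss is 25 − 10 = 15 in every subsequent period, with present value 15·ρ/(1−ρ).
Deviation is unprofitable when 15·ρ/(1−ρ) ≥ 7, i.e. ρ/(1−ρ) ≥ 7/15.
Equivalently ρ ≥ 7/(7+15) = 7/22.

7/22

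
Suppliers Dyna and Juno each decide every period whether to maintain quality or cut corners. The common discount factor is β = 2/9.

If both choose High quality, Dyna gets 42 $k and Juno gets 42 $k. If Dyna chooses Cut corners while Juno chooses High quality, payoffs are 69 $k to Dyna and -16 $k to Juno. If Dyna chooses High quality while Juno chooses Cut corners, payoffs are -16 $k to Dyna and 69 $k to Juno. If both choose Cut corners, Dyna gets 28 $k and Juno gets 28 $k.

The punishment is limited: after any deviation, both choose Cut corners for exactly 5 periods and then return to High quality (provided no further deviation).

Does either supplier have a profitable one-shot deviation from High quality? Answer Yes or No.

Comparing payoff streams over the 6 periods until play realigns: cooperate → 42(1+β+…+β^5); deviate → 69 + 28(β+…+β^5).
Cooperation is sustained iff (42−28)(β+…+β^5) ≥ 69−42.
β+…+β^5 = 2/9·(1−(2/9)^5)/(1−2/9) = 0.2856, and (69−42)/(42−28) = 1.9286.
0.2856 < 1.9286, so cooperation is not sustainable.

Yes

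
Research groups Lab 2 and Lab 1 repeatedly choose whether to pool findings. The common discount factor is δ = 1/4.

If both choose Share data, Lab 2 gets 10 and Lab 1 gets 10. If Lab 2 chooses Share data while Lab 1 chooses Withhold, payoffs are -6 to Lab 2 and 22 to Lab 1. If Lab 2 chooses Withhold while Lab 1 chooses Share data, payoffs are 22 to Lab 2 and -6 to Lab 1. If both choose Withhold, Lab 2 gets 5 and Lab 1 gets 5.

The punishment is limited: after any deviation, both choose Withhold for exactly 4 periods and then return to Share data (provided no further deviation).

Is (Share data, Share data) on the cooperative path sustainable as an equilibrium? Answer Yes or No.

No

IC: δ+…+δ^4 ≥ (22−10)/(10−5) = 12/5.
At δ = 1/4: partial sum = 0.3320 < 2.4000. Cooperation not sustainable.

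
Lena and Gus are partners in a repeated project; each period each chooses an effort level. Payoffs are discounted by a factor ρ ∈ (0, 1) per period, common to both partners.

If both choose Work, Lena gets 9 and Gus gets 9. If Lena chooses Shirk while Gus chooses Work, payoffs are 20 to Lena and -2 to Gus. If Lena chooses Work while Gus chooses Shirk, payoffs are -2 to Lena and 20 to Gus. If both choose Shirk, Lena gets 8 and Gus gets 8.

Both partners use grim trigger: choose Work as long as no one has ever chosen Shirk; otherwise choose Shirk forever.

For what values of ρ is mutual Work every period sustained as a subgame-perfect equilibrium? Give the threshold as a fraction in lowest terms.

11/12

9/(1−ρ) ≥ 20 + 8ρ/(1−ρ)
9 ≥ 20 − 12ρ
ρ ≥ 11/12.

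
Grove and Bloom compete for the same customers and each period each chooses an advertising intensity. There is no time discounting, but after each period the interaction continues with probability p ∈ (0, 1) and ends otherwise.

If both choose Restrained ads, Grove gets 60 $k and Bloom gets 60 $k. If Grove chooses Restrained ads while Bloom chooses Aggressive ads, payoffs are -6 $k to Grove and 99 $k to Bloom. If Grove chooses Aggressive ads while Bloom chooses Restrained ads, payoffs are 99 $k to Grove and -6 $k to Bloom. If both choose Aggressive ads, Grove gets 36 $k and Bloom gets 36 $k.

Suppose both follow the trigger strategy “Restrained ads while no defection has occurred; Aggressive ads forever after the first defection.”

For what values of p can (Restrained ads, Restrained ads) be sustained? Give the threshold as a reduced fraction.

13/21

Expected cooperation value is 60 + p·60 + p²·60 + … = 60/(1−p); deviation gives 99 + p·36/(1−p).
60 ≥ 99(1−p) + 36p ⇒ 63p ≥ 39 ⇒ p ≥ 39/63 = 13/21.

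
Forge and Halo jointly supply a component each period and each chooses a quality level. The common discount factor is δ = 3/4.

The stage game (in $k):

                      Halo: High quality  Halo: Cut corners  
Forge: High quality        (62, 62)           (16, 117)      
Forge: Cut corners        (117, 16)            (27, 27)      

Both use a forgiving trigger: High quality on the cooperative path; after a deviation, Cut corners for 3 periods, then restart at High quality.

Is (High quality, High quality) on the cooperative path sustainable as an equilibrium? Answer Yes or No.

Yes

IC: δ+…+δ^3 ≥ (117−62)/(62−27) = 11/7.
At δ = 3/4: partial sum = 1.7344 ≥ 1.5714. Cooperation sustainable.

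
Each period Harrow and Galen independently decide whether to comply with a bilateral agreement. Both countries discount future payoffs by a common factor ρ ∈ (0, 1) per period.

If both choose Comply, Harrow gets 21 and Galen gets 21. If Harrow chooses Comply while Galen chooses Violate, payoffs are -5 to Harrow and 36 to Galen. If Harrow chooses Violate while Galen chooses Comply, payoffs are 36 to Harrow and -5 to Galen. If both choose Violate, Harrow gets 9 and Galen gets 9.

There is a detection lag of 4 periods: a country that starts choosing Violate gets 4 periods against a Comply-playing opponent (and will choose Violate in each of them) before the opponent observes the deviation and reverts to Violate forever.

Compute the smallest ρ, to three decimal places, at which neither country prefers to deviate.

Deviating for the 4 undetected periods gains 36−21 = 15 per period over cooperation, then loses 21−9 = 12 per period forever once punishment starts.
Gain: 15(1 + ρ + … + ρ^3); loss: 12·ρ^4/(1−ρ).
No profitable deviation ⇔ 15(1−ρ^4) ≤ 12·ρ^4, i.e. ρ^4 ≥ 15/(15+12) = 5/9.
Hence ρ ≥ (5/9)^(1/4) ≈ 0.863.

0.863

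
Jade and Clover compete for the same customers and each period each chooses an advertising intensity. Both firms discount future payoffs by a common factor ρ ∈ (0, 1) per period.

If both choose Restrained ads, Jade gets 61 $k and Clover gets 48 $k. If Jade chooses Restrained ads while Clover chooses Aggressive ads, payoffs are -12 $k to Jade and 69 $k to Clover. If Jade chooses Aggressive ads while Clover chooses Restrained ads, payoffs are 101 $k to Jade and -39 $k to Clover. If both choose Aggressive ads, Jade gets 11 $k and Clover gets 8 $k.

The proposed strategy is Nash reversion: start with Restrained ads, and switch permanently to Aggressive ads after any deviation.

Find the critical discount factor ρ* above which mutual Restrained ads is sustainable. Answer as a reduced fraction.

4/9

For Jade: deviation gain 101−61 = 40, per-period punishment loss 61−11 = 50. IC gives ρ ≥ 40/90 = 4/9.
For Clover: gain 21, loss 40 per period, so ρ ≥ 21/61.
The tighter constraint is Jade's, so cooperation needs ρ ≥ 4/9.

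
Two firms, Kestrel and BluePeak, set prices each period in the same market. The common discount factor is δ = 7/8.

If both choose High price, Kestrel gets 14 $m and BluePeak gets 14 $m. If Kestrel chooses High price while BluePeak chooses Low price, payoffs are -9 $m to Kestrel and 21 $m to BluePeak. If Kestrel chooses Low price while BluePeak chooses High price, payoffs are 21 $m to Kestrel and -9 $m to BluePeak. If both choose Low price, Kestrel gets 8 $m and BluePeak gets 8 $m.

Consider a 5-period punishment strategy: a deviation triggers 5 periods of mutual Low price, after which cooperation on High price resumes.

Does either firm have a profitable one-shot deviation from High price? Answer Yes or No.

No

IC: δ+…+δ^5 ≥ (21−14)/(14−8) = 7/6.
At δ = 7/8: partial sum = 3.4096 ≥ 1.1667. Cooperation sustainable.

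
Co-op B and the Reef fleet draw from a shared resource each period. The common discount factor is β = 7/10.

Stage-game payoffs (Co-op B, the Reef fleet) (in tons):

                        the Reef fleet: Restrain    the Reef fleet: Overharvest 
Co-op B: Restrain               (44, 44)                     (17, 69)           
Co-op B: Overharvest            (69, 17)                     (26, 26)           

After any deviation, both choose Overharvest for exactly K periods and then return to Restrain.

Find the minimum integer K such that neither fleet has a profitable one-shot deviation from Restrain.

3

Need Σ_{k=1}^{K} β^k ≥ (69−44)/(44−26) = 1.3889 at β = 7/10.
At K = 2 the sum is 1.1900 < 1.3889; at K = 3 it is 1.5330 ≥ 1.3889.
So the minimum punishment length is K = 3.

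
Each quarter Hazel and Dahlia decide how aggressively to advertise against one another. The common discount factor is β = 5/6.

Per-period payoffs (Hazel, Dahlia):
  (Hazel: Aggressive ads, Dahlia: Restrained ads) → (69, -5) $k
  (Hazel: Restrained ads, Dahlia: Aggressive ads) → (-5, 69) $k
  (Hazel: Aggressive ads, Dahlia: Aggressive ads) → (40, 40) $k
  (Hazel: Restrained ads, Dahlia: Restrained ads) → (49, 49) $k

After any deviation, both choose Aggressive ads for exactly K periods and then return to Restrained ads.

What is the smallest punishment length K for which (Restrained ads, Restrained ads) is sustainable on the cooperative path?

4

IC: β(1−β^K)/(1−β) ≥ (69−49)/(49−40) = 20/9.
With β = 5/6: need 1 − β^K ≥ 20/9·(1−5/6)/(5/6), i.e. β^K ≤ 0.5556.
Since (5/6)^3 = 0.5787 and (5/6)^4 = 0.4823, the smallest such K is 4.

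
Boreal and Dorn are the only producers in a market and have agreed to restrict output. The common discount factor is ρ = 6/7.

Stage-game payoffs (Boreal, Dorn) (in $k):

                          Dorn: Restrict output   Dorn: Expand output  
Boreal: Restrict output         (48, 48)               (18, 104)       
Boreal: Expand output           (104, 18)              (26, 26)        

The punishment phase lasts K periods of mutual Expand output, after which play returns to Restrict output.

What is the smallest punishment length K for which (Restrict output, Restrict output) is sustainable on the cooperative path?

IC: ρ(1−ρ^K)/(1−ρ) ≥ (104−48)/(48−26) = 28/11.
With ρ = 6/7: need 1 − ρ^K ≥ 28/11·(1−6/7)/(6/7), i.e. ρ^K ≤ 0.5758.
Since (6/7)^3 = 0.6297 and (6/7)^4 = 0.5398, the smallest such K is 4.

4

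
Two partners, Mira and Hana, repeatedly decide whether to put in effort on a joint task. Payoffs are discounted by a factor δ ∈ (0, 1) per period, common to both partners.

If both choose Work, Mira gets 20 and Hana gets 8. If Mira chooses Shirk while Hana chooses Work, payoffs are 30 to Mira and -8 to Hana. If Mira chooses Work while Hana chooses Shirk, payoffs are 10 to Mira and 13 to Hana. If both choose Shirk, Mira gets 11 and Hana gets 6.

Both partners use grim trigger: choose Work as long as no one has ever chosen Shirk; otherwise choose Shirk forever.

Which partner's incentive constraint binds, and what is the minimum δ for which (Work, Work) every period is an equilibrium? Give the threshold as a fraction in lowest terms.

Hana; δ ≥ 5/7

Mira's threshold: (30−20)/(30−11) = 10/19.
Hana's threshold: (13−8)/(13−6) = 5/7.
10/19 < 5/7, so Hana binds and δ* = 5/7.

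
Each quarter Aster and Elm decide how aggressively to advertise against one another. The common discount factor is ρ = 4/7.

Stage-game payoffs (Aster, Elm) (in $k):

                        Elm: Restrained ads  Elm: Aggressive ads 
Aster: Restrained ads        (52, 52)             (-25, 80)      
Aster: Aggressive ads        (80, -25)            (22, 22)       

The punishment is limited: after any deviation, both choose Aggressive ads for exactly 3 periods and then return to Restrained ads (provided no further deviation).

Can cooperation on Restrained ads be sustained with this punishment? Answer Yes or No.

Yes

Comparing payoff streams over the 4 periods until play realigns: cooperate → 52(1+ρ+…+ρ^3); deviate → 80 + 22(ρ+…+ρ^3).
Cooperation is sustained iff (52−22)(ρ+…+ρ^3) ≥ 80−52.
ρ+…+ρ^3 = 4/7·(1−(4/7)^3)/(1−4/7) = 1.0845, and (80−52)/(52−22) = 0.9333.
1.0845 ≥ 0.9333, so cooperation is sustainable.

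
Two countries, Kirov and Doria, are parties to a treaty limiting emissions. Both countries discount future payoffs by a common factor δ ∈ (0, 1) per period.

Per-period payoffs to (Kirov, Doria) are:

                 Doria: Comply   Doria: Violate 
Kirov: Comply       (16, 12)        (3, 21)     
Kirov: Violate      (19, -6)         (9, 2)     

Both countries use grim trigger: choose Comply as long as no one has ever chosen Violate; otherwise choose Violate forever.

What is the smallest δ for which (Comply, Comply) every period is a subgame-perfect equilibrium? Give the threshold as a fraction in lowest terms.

9/19

For Kirov: deviation gain 19−16 = 3, per-period punishment loss 16−9 = 7. IC gives δ ≥ 3/10.
For Doria: gain 9, loss 10 per period, so δ ≥ 9/19.
The tighter constraint is Doria's, so cooperation needs δ ≥ 9/19.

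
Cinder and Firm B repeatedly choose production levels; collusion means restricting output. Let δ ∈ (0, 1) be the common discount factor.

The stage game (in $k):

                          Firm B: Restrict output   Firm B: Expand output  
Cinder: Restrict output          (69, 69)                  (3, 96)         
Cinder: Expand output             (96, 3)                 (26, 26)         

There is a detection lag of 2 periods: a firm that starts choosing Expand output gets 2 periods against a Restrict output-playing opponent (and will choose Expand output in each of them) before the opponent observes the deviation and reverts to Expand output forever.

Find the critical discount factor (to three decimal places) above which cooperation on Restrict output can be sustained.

0.621

A deviator earns 96 for 2 periods, then 26 forever; cooperating earns 69 forever. Multiplying the IC by (1−δ):
69 ≥ 96(1−δ^2) + 26δ^2, so 70·δ^2 ≥ 27 and δ^2 ≥ 27/70.
δ ≥ (27/70)^(1/2) ≈ 0.621.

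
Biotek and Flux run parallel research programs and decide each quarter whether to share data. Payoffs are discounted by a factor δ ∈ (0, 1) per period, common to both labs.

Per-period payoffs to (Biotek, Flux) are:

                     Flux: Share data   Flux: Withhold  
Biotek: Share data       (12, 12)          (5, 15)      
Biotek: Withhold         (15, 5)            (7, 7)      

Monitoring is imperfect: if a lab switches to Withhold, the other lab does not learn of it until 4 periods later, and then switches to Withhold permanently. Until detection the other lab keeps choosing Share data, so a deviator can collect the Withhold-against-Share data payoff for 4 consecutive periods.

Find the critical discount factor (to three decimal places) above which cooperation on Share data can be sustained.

0.783

A deviator earns 15 for 4 periods, then 7 forever; cooperating earns 12 forever. Multiplying the IC by (1−δ):
12 ≥ 15(1−δ^4) + 7δ^4, so 8·δ^4 ≥ 3 and δ^4 ≥ 3/8.
δ ≥ (3/8)^(1/4) ≈ 0.783.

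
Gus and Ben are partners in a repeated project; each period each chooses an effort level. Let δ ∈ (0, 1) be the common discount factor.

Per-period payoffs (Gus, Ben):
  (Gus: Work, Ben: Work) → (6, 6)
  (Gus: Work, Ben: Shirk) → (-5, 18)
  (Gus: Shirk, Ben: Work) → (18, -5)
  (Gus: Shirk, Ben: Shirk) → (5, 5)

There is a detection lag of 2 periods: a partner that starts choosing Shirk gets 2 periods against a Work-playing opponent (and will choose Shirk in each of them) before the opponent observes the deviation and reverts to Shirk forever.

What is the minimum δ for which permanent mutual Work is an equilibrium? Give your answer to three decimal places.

0.961

A deviator earns 18 for 2 periods, then 5 forever; cooperating earns 6 forever. Multiplying the IC by (1−δ):
6 ≥ 18(1−δ^2) + 5δ^2, so 13·δ^2 ≥ 12 and δ^2 ≥ 12/13.
δ ≥ (12/13)^(1/2) ≈ 0.961.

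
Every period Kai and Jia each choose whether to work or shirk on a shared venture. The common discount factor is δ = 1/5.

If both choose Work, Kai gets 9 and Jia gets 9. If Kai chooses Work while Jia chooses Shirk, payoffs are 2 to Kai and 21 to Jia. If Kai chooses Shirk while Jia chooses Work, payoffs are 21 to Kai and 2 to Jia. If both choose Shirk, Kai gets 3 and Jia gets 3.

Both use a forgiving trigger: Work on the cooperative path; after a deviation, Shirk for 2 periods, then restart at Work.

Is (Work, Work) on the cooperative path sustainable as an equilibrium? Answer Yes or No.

Comparing payoff streams over the 3 periods until play realigns: cooperate → 9(1+δ+…+δ^2); deviate → 21 + 3(δ+…+δ^2).
Cooperation is sustained iff (9−3)(δ+…+δ^2) ≥ 21−9.
δ+…+δ^2 = 1/5·(1−(1/5)^2)/(1−1/5) = 0.2400, and (21−9)/(9−3) = 2.0000.
0.2400 < 2.0000, so cooperation is not sustainable.

No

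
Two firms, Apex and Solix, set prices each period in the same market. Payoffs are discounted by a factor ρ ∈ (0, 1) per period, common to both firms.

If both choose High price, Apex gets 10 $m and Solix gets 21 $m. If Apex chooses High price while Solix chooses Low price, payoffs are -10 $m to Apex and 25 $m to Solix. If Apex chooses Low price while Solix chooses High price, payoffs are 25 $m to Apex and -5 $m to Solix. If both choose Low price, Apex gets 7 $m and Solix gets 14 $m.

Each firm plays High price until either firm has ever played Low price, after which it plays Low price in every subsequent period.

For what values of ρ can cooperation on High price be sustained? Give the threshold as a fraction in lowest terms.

5/6

Apex: cooperation gives 10 each period; deviation gives 25 once then 7 forever.
  10/(1−ρ) ≥ 25 + 7ρ/(1−ρ) ⇒ ρ ≥ 15/18 = 5/6.
Solix: cooperation gives 21 each period; deviation gives 25 once then 14 forever.
  ρ ≥ 4/11.
Both must hold, so the binding constraint is Apex's: ρ ≥ 5/6.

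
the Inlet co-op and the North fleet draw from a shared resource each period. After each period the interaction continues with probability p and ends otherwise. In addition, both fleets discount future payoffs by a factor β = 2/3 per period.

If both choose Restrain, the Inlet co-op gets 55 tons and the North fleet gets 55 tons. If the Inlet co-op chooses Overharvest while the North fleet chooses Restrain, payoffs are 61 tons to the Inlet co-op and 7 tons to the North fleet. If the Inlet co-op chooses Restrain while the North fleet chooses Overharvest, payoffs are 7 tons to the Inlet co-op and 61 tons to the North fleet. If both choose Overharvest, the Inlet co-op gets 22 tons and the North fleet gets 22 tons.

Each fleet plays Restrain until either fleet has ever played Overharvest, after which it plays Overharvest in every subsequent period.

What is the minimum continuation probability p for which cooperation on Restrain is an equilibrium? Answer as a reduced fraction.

Expected continuation weight on next period's payoff is β·p = 2/3·p, which plays the role of the discount factor.
Cooperation requires 2/3·p ≥ (61−55)/(61−22) = 2/13, hence p ≥ 3/13.

3/13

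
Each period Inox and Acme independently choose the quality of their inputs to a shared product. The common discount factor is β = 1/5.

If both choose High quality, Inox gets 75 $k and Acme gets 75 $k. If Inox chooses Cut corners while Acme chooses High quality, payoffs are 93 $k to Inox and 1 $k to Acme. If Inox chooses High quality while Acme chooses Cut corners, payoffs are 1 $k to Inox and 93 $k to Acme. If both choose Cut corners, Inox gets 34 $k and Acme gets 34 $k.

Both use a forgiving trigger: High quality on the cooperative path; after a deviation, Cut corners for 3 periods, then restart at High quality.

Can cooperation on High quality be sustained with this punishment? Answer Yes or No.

Comparing payoff streams over the 4 periods until play realigns: cooperate → 75(1+β+…+β^3); deviate → 93 + 34(β+…+β^3).
Cooperation is sustained iff (75−34)(β+…+β^3) ≥ 93−75.
β+…+β^3 = 1/5·(1−(1/5)^3)/(1−1/5) = 0.2480, and (93−75)/(75−34) = 0.4390.
0.2480 < 0.4390, so cooperation is not sustainable.

No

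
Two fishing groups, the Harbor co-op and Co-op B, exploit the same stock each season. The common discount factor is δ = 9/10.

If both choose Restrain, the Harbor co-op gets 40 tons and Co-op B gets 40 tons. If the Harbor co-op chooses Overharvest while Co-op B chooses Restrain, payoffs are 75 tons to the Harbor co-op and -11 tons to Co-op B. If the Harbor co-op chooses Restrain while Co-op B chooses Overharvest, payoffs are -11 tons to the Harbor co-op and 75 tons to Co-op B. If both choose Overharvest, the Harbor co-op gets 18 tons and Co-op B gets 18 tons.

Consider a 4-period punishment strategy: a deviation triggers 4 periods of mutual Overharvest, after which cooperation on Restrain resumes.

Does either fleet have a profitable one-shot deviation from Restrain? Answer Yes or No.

A one-shot deviation gives 75 now, then 18 for 4 periods, then back to 40.
Gain from deviating: (75−40) today; loss: (40−18) in each of the next 4 periods.
No-deviation condition: (40−18)(δ+…+δ^4) ≥ 75−40, i.e. δ+…+δ^4 ≥ 35/22.
At δ = 9/10: δ+…+δ^4 = 3.0951 ≥ 1.5909.
So cooperation is sustainable.

No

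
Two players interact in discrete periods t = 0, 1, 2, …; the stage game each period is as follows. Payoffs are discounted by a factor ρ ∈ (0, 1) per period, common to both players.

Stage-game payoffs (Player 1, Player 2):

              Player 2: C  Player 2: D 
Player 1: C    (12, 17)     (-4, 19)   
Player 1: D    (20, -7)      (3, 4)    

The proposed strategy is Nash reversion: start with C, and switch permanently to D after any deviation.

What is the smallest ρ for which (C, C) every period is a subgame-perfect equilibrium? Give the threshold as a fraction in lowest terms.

8/17

Player 1's threshold: (20−12)/(20−3) = 8/17.
Player 2's threshold: (19−17)/(19−4) = 2/15.
8/17 > 2/15, so Player 1 binds and ρ* = 8/17.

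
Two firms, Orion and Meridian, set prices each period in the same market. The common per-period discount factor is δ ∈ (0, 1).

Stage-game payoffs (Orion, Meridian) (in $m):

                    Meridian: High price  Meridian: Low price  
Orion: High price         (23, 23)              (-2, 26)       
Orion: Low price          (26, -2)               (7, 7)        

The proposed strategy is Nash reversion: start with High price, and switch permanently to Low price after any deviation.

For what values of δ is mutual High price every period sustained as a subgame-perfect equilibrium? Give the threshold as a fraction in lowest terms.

One-period gain from deviating is 26 − 23 = 3. The loss is 23 − 7 = 16 in every subsequent period, with present value 16·δ/(1−δ).
Deviation is unprofitable when 16·δ/(1−δ) ≥ 3, i.e. δ/(1−δ) ≥ 3/16.
Equivalently δ ≥ 3/(3+16) = 3/19.

3/19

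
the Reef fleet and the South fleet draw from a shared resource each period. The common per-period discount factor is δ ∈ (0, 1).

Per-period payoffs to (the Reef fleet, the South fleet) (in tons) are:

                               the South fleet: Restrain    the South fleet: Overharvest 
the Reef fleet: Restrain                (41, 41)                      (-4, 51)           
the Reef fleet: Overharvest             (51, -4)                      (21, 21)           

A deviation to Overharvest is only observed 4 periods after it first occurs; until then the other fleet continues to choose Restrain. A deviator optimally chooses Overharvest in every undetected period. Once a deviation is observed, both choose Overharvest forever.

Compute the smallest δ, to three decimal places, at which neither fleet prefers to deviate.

A deviator earns 51 for 4 periods, then 21 forever; cooperating earns 41 forever. Multiplying the IC by (1−δ):
41 ≥ 51(1−δ^4) + 21δ^4, so 30·δ^4 ≥ 10 and δ^4 ≥ 1/3.
δ ≥ (1/3)^(1/4) ≈ 0.760.

0.760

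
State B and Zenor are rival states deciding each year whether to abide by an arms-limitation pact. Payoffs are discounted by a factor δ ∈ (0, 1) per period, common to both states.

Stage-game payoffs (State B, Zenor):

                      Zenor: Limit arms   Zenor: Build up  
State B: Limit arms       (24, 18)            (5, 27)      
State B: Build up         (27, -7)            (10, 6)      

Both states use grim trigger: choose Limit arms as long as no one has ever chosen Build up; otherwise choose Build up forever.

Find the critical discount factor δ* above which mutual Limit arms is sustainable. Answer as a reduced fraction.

State B's threshold: (27−24)/(27−10) = 3/17.
Zenor's threshold: (27−18)/(27−6) = 3/7.
3/17 < 3/7, so Zenor binds and δ* = 3/7.

3/7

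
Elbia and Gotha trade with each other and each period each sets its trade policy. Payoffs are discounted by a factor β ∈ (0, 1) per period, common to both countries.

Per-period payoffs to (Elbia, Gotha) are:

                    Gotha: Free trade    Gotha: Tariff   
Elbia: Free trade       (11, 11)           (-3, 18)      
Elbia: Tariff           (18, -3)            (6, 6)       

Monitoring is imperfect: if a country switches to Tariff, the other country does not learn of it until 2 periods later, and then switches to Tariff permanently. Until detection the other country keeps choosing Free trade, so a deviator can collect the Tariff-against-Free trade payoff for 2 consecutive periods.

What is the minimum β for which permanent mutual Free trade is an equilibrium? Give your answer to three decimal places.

0.764

A deviator earns 18 for 2 periods, then 6 forever; cooperating earns 11 forever. Multiplying the IC by (1−β):
11 ≥ 18(1−β^2) + 6β^2, so 12·β^2 ≥ 7 and β^2 ≥ 7/12.
β ≥ (7/12)^(1/2) ≈ 0.764.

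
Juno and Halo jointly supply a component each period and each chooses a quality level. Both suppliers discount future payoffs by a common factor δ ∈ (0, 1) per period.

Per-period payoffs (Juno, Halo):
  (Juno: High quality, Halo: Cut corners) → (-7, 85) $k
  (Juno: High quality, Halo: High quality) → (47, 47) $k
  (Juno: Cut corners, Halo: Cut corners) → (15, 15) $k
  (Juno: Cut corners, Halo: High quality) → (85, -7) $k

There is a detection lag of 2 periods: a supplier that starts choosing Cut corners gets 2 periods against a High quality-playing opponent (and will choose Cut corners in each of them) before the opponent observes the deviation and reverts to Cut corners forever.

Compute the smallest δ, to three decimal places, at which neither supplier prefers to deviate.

The best deviation is to choose Cut corners for all 2 undetected periods, earning 85 each, then 15 forever once detected.
Deviation value: 85(1−δ^2)/(1−δ) + 15δ^2/(1−δ); cooperation value: 47/(1−δ).
IC: 47 ≥ 85(1−δ^2) + 15δ^2 = 85 − 70δ^2.
So δ^2 ≥ 38/70 = 19/35, giving δ ≥ (19/35)^(1/2) ≈ 0.737.

0.737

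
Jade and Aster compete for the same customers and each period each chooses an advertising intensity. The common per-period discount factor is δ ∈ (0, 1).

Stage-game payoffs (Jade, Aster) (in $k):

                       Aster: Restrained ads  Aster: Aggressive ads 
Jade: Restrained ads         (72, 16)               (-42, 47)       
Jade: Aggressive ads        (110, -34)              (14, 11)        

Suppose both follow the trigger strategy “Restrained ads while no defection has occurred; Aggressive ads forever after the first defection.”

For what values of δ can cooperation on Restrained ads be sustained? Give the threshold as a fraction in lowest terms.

Jade's threshold: (110−72)/(110−14) = 19/48.
Aster's threshold: (47−16)/(47−11) = 31/36.
19/48 < 31/36, so Aster binds and δ* = 31/36.

31/36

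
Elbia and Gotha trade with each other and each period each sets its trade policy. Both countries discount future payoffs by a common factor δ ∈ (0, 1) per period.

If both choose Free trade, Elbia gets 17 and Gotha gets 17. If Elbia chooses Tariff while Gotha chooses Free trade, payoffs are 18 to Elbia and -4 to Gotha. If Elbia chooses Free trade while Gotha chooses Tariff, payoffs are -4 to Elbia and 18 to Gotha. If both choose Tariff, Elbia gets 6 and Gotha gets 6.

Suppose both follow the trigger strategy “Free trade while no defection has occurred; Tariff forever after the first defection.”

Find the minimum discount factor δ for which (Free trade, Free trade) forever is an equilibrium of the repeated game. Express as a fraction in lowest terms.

1/12

Under grim trigger the critical discount factor is (T−C)/(T−P) with T = 18, C = 17, P = 6.
δ* = (18−17)/(18−6) = 1/12.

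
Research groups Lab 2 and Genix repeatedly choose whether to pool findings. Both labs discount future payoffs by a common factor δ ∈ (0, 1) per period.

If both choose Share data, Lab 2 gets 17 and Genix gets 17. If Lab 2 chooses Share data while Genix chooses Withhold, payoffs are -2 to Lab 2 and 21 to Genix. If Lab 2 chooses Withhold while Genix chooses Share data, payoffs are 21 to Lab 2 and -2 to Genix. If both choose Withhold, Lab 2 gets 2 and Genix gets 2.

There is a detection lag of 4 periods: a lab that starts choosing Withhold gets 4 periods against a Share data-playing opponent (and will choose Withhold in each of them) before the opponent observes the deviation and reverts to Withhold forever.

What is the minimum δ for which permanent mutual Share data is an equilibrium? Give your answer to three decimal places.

The best deviation is to choose Withhold for all 4 undetected periods, earning 21 each, then 2 forever once detected.
Deviation value: 21(1−δ^4)/(1−δ) + 2δ^4/(1−δ); cooperation value: 17/(1−δ).
IC: 17 ≥ 21(1−δ^4) + 2δ^4 = 21 − 19δ^4.
So δ^4 ≥ 4/19, giving δ ≥ (4/19)^(1/4) ≈ 0.677.

0.677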